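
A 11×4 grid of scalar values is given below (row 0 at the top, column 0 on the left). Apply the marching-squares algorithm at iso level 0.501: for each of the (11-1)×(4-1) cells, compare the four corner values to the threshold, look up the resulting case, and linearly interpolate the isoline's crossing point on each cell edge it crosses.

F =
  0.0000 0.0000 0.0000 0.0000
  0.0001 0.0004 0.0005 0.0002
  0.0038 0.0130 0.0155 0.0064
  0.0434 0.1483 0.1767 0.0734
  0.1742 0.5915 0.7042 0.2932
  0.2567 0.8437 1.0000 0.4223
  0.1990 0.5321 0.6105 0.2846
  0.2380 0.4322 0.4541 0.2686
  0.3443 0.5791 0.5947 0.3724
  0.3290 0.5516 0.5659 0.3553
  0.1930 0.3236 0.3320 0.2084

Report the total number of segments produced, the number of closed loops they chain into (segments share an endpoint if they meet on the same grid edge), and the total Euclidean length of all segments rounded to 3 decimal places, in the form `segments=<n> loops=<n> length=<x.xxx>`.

segments=18 loops=2 length=14.662

cell (3,0): code 0100 → (3.796,1.000)–(4.000,0.783)
cell (3,1): code 1100 → (3.615,2.000)–(3.796,1.000)
cell (3,2): code 1000 → (4.000,2.494)–(3.615,2.000)
cell (4,0): code 0110 → (4.000,0.783)–(5.000,0.416)
cell (4,2): code 1001 → (5.000,2.864)–(4.000,2.494)
cell (5,0): code 0110 → (5.000,0.416)–(6.000,0.907)
cell (5,2): code 1001 → (6.000,2.336)–(5.000,2.864)
cell (6,0): code 0010 → (6.000,0.907)–(6.311,1.000)
cell (6,1): code 0011 → (6.311,1.000)–(6.700,2.000)
cell (6,2): code 0001 → (6.700,2.000)–(6.000,2.336)
cell (7,0): code 0100 → (7.468,1.000)–(8.000,0.667)
cell (7,1): code 1100 → (7.334,2.000)–(7.468,1.000)
cell (7,2): code 1000 → (8.000,2.422)–(7.334,2.000)
cell (8,0): code 0110 → (8.000,0.667)–(9.000,0.773)
cell (8,2): code 1001 → (9.000,2.308)–(8.000,2.422)
cell (9,0): code 0010 → (9.000,0.773)–(9.222,1.000)
cell (9,1): code 0011 → (9.222,1.000)–(9.277,2.000)
cell (9,2): code 0001 → (9.277,2.000)–(9.000,2.308)
total: 18 segments, chained into 2 closed loop(s), length Σ = 14.661705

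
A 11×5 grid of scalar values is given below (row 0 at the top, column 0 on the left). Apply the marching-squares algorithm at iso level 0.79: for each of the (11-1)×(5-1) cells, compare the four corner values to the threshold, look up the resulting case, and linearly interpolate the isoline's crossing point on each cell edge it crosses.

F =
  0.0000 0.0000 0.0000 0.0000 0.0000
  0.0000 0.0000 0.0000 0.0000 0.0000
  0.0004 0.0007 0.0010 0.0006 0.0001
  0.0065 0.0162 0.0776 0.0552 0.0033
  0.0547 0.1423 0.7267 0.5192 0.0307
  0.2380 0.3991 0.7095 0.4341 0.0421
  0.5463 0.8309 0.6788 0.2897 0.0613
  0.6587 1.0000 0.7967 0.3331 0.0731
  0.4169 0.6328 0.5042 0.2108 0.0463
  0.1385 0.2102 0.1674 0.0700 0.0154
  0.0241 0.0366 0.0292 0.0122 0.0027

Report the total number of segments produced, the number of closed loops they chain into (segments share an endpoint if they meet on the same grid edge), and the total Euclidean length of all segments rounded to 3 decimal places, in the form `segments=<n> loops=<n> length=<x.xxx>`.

cell (5,0): code 0100 → (5.905,1.000)–(6.000,0.856)
cell (5,1): code 1000 → (6.000,1.269)–(5.905,1.000)
cell (6,0): code 0110 → (6.000,0.856)–(7.000,0.385)
cell (6,1): code 1101 → (6.943,2.000)–(6.000,1.269)
cell (6,2): code 1000 → (7.000,2.014)–(6.943,2.000)
cell (7,0): code 0010 → (7.000,0.385)–(7.572,1.000)
cell (7,1): code 0011 → (7.572,1.000)–(7.023,2.000)
cell (7,2): code 0001 → (7.023,2.000)–(7.000,2.014)
total: 8 segments, chained into 1 closed loop(s), length Σ = 4.822716

segments=8 loops=1 length=4.823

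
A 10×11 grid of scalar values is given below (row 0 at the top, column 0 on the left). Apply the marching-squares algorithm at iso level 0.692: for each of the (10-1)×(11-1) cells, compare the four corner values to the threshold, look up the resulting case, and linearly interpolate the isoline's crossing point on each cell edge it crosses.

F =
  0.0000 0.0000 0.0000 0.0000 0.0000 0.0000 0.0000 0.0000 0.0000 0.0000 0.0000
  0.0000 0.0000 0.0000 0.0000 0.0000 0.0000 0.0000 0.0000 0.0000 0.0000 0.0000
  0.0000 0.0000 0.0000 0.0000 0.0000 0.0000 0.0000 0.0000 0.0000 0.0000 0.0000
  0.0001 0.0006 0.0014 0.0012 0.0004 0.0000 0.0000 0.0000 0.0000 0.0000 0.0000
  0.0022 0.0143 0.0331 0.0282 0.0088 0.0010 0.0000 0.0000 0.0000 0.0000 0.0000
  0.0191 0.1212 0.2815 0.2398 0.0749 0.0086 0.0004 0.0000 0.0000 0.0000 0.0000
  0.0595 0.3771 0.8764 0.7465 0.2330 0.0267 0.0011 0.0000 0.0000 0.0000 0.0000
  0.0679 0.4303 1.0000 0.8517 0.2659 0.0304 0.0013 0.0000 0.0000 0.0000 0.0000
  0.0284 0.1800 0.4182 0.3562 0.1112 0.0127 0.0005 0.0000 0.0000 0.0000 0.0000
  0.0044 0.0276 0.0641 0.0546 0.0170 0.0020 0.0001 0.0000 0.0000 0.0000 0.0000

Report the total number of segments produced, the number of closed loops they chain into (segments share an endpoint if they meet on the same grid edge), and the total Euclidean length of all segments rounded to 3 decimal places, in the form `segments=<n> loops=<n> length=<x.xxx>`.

cell (5,1): code 0100 → (5.690,2.000)–(6.000,1.631)
cell (5,2): code 1100 → (5.892,3.000)–(5.690,2.000)
cell (5,3): code 1000 → (6.000,3.106)–(5.892,3.000)
cell (6,1): code 0110 → (6.000,1.631)–(7.000,1.459)
cell (6,3): code 1001 → (7.000,3.273)–(6.000,3.106)
cell (7,1): code 0010 → (7.000,1.459)–(7.529,2.000)
cell (7,2): code 0011 → (7.529,2.000)–(7.322,3.000)
cell (7,3): code 0001 → (7.322,3.000)–(7.000,3.273)
total: 8 segments, chained into 1 closed loop(s), length Σ = 5.881895

segments=8 loops=1 length=5.882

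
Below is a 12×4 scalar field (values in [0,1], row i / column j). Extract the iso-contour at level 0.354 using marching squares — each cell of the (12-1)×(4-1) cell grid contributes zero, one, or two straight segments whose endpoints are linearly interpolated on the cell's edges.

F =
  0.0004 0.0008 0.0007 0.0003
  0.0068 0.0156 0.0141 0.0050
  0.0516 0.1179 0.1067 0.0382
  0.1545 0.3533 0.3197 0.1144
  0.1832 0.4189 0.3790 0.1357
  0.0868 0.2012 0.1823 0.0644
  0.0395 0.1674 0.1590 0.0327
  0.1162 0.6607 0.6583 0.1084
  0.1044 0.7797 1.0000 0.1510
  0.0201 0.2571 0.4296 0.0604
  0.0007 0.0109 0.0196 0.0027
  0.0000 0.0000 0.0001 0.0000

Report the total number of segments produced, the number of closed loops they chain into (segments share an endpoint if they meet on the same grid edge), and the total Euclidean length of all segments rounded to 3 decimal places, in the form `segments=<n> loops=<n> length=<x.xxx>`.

cell (3,0): code 0100 → (3.011,1.000)–(4.000,0.725)
cell (3,1): code 1100 → (3.578,2.000)–(3.011,1.000)
cell (3,2): code 1000 → (4.000,2.103)–(3.578,2.000)
cell (4,0): code 0010 → (4.000,0.725)–(4.298,1.000)
cell (4,1): code 0011 → (4.298,1.000)–(4.127,2.000)
cell (4,2): code 0001 → (4.127,2.000)–(4.000,2.103)
cell (6,0): code 0100 → (6.378,1.000)–(7.000,0.437)
cell (6,1): code 1100 → (6.391,2.000)–(6.378,1.000)
cell (6,2): code 1000 → (7.000,2.553)–(6.391,2.000)
cell (7,0): code 0110 → (7.000,0.437)–(8.000,0.370)
cell (7,2): code 1001 → (8.000,2.761)–(7.000,2.553)
cell (8,0): code 0010 → (8.000,0.370)–(8.815,1.000)
cell (8,1): code 0111 → (8.815,1.000)–(9.000,1.562)
cell (8,2): code 1001 → (9.000,2.205)–(8.000,2.761)
cell (9,1): code 0010 → (9.000,1.562)–(9.184,2.000)
cell (9,2): code 0001 → (9.184,2.000)–(9.000,2.205)
total: 16 segments, chained into 2 closed loop(s), length Σ = 12.397159

segments=16 loops=2 length=12.397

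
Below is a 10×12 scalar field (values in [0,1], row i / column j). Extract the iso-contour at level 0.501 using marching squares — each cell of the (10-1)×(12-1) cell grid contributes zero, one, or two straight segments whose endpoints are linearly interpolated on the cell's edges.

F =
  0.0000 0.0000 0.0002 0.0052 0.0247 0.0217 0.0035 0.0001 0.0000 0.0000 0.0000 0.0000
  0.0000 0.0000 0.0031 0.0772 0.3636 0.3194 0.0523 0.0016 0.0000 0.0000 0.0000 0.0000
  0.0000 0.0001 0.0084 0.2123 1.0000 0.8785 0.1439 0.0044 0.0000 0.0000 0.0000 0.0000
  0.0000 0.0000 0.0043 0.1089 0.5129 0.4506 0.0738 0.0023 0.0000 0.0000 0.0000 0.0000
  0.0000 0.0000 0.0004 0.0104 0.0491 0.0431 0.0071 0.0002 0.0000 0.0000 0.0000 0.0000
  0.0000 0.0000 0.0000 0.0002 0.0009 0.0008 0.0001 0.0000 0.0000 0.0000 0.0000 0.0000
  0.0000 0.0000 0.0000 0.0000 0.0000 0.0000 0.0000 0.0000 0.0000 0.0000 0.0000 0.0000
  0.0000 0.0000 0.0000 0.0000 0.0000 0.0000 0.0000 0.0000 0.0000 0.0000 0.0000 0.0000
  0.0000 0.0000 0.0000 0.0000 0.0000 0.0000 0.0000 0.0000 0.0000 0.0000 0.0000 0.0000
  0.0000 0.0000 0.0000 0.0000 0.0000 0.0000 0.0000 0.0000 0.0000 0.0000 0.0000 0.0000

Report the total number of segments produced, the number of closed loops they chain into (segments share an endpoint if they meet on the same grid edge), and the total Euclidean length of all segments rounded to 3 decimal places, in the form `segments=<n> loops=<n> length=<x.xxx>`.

segments=8 loops=1 length=6.101

cell (1,3): code 0100 → (1.216,4.000)–(2.000,3.367)
cell (1,4): code 1100 → (1.325,5.000)–(1.216,4.000)
cell (1,5): code 1000 → (2.000,5.514)–(1.325,5.000)
cell (2,3): code 0110 → (2.000,3.367)–(3.000,3.971)
cell (2,4): code 1011 → (3.000,4.191)–(2.882,5.000)
cell (2,5): code 0001 → (2.882,5.000)–(2.000,5.514)
cell (3,3): code 0010 → (3.000,3.971)–(3.026,4.000)
cell (3,4): code 0001 → (3.026,4.000)–(3.000,4.191)
total: 8 segments, chained into 1 closed loop(s), length Σ = 6.100997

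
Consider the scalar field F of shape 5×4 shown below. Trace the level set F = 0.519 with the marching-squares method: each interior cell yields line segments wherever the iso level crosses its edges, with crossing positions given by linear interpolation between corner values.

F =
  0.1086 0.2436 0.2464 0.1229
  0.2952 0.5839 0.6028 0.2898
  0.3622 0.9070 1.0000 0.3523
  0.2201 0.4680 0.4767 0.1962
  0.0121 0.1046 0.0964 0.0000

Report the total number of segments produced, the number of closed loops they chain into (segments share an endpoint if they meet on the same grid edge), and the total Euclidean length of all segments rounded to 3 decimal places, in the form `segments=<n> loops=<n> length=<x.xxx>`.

segments=8 loops=1 length=7.189

cell (0,0): code 0100 → (0.809,1.000)–(1.000,0.775)
cell (0,1): code 1100 → (0.765,2.000)–(0.809,1.000)
cell (0,2): code 1000 → (1.000,2.268)–(0.765,2.000)
cell (1,0): code 0110 → (1.000,0.775)–(2.000,0.288)
cell (1,2): code 1001 → (2.000,2.743)–(1.000,2.268)
cell (2,0): code 0010 → (2.000,0.288)–(2.884,1.000)
cell (2,1): code 0011 → (2.884,1.000)–(2.919,2.000)
cell (2,2): code 0001 → (2.919,2.000)–(2.000,2.743)
total: 8 segments, chained into 1 closed loop(s), length Σ = 7.188957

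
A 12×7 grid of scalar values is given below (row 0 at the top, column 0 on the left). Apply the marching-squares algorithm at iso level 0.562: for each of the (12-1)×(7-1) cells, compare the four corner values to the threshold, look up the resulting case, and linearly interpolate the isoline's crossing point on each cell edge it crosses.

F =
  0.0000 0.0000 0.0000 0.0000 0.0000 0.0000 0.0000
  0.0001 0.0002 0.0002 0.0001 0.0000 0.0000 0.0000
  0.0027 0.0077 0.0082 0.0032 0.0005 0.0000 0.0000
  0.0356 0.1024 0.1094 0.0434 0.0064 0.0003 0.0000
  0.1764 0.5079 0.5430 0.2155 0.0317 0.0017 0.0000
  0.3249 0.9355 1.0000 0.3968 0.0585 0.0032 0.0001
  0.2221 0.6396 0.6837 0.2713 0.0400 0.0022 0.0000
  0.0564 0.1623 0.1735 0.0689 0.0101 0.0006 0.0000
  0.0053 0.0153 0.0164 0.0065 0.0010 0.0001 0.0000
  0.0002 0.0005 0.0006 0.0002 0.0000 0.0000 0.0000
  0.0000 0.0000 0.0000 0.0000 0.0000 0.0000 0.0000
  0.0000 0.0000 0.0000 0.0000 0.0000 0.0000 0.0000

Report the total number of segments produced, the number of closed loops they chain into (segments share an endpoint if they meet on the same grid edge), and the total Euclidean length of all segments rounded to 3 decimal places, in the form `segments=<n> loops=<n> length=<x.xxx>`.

cell (4,0): code 0100 → (4.127,1.000)–(5.000,0.388)
cell (4,1): code 1100 → (4.042,2.000)–(4.127,1.000)
cell (4,2): code 1000 → (5.000,2.726)–(4.042,2.000)
cell (5,0): code 0110 → (5.000,0.388)–(6.000,0.814)
cell (5,2): code 1001 → (6.000,2.295)–(5.000,2.726)
cell (6,0): code 0010 → (6.000,0.814)–(6.163,1.000)
cell (6,1): code 0011 → (6.163,1.000)–(6.239,2.000)
cell (6,2): code 0001 → (6.239,2.000)–(6.000,2.295)
total: 8 segments, chained into 1 closed loop(s), length Σ = 7.077495

segments=8 loops=1 length=7.077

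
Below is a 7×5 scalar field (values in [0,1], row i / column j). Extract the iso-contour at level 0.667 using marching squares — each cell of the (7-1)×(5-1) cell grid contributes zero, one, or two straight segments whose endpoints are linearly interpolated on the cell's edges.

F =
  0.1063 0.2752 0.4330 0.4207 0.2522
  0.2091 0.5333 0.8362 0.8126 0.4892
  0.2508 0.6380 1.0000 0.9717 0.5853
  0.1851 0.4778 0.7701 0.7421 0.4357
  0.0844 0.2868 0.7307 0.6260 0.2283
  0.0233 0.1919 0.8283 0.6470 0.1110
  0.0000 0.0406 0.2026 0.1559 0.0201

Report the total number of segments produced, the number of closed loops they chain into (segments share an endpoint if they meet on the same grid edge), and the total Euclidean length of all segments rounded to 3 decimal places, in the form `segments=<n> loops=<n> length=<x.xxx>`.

cell (0,1): code 0100 → (0.580,2.000)–(1.000,1.441)
cell (0,2): code 1100 → (0.628,3.000)–(0.580,2.000)
cell (0,3): code 1000 → (1.000,3.450)–(0.628,3.000)
cell (1,1): code 0110 → (1.000,1.441)–(2.000,1.080)
cell (1,3): code 1001 → (2.000,3.789)–(1.000,3.450)
cell (2,1): code 0110 → (2.000,1.080)–(3.000,1.647)
cell (2,3): code 1001 → (3.000,3.245)–(2.000,3.789)
cell (3,1): code 0110 → (3.000,1.647)–(4.000,1.856)
cell (3,2): code 1011 → (4.000,2.608)–(3.647,3.000)
cell (3,3): code 0001 → (3.647,3.000)–(3.000,3.245)
cell (4,1): code 0110 → (4.000,1.856)–(5.000,1.747)
cell (4,2): code 1001 → (5.000,2.890)–(4.000,2.608)
cell (5,1): code 0010 → (5.000,1.747)–(5.258,2.000)
cell (5,2): code 0001 → (5.258,2.000)–(5.000,2.890)
total: 14 segments, chained into 1 closed loop(s), length Σ = 12.263602

segments=14 loops=1 length=12.264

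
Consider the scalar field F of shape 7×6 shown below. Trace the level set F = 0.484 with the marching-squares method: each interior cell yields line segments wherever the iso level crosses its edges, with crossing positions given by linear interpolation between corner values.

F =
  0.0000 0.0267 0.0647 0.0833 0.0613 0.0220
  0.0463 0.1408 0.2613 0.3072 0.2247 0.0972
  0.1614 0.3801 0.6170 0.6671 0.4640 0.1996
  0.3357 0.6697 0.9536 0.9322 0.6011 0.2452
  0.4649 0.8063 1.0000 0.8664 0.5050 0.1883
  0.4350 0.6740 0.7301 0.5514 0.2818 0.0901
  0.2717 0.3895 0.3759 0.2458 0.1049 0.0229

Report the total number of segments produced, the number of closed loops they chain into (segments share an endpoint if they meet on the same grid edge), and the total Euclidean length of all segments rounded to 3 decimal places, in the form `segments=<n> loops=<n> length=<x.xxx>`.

cell (1,1): code 0100 → (1.626,2.000)–(2.000,1.439)
cell (1,2): code 1100 → (1.491,3.000)–(1.626,2.000)
cell (1,3): code 1000 → (2.000,3.902)–(1.491,3.000)
cell (2,0): code 0100 → (2.359,1.000)–(3.000,0.444)
cell (2,1): code 1110 → (2.000,1.439)–(2.359,1.000)
cell (2,3): code 1101 → (2.146,4.000)–(2.000,3.902)
cell (2,4): code 1000 → (3.000,4.329)–(2.146,4.000)
cell (3,0): code 0110 → (3.000,0.444)–(4.000,0.056)
cell (3,4): code 1001 → (4.000,4.066)–(3.000,4.329)
cell (4,0): code 0110 → (4.000,0.056)–(5.000,0.205)
cell (4,3): code 1011 → (5.000,3.250)–(4.094,4.000)
cell (4,4): code 0001 → (4.094,4.000)–(4.000,4.066)
cell (5,0): code 0010 → (5.000,0.205)–(5.668,1.000)
cell (5,1): code 0011 → (5.668,1.000)–(5.695,2.000)
cell (5,2): code 0011 → (5.695,2.000)–(5.221,3.000)
cell (5,3): code 0001 → (5.221,3.000)–(5.000,3.250)
total: 16 segments, chained into 1 closed loop(s), length Σ = 13.113006

segments=16 loops=1 length=13.113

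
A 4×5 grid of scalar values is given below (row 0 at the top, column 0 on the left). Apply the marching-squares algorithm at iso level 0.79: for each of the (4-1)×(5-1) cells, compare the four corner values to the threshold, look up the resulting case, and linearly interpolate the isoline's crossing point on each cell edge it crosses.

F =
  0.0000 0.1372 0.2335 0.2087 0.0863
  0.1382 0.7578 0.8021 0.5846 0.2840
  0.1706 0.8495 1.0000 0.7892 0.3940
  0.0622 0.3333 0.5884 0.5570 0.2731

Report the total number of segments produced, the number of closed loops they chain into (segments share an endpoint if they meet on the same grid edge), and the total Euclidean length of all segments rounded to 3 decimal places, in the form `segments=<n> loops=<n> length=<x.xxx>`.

segments=8 loops=1 length=5.508

cell (0,1): code 0100 → (0.979,2.000)–(1.000,1.727)
cell (0,2): code 1000 → (1.000,2.056)–(0.979,2.000)
cell (1,0): code 0100 → (1.351,1.000)–(2.000,0.912)
cell (1,1): code 1110 → (1.000,1.727)–(1.351,1.000)
cell (1,2): code 1001 → (2.000,2.996)–(1.000,2.056)
cell (2,0): code 0010 → (2.000,0.912)–(2.115,1.000)
cell (2,1): code 0011 → (2.115,1.000)–(2.510,2.000)
cell (2,2): code 0001 → (2.510,2.000)–(2.000,2.996)
total: 8 segments, chained into 1 closed loop(s), length Σ = 5.507568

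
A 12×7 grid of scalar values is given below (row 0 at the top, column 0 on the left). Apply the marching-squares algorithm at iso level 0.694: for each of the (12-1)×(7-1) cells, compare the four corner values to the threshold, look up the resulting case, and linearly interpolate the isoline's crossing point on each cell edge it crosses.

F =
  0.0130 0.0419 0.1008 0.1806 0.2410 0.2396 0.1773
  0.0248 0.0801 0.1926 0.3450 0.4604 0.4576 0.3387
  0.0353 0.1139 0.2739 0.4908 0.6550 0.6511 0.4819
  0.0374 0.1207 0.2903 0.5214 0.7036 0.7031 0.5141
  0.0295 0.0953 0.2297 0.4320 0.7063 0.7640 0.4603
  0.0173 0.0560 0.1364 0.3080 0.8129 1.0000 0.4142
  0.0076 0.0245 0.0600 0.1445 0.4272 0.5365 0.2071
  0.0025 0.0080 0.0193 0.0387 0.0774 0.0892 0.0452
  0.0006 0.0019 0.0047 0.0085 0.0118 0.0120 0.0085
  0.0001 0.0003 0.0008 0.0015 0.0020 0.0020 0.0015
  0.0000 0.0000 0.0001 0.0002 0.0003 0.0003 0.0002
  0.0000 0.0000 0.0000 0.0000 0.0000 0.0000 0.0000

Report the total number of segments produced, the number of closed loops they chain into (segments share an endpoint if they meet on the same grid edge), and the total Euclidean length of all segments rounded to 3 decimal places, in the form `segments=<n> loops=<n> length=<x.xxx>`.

segments=10 loops=1 length=7.752

cell (2,3): code 0100 → (2.802,4.000)–(3.000,3.947)
cell (2,4): code 1100 → (2.825,5.000)–(2.802,4.000)
cell (2,5): code 1000 → (3.000,5.048)–(2.825,5.000)
cell (3,3): code 0110 → (3.000,3.947)–(4.000,3.955)
cell (3,5): code 1001 → (4.000,5.230)–(3.000,5.048)
cell (4,3): code 0110 → (4.000,3.955)–(5.000,3.765)
cell (4,5): code 1001 → (5.000,5.522)–(4.000,5.230)
cell (5,3): code 0010 → (5.000,3.765)–(5.308,4.000)
cell (5,4): code 0011 → (5.308,4.000)–(5.660,5.000)
cell (5,5): code 0001 → (5.660,5.000)–(5.000,5.522)
total: 10 segments, chained into 1 closed loop(s), length Σ = 7.752348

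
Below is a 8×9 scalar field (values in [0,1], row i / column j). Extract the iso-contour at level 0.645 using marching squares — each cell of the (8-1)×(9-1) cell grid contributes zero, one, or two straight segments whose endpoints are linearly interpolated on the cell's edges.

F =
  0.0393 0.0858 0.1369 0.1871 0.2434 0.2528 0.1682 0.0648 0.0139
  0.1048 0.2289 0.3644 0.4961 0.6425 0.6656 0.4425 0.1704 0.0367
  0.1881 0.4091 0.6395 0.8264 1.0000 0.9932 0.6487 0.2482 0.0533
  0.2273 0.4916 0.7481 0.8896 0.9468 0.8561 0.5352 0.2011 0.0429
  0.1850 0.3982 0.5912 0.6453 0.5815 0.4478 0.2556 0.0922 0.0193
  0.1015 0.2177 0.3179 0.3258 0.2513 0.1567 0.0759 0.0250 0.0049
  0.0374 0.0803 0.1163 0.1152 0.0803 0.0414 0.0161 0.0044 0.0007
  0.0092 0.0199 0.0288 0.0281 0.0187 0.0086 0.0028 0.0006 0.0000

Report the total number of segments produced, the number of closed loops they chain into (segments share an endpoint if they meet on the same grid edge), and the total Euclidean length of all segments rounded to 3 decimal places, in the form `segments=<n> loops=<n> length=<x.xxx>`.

cell (0,4): code 0100 → (0.950,5.000)–(1.000,4.108)
cell (0,5): code 1000 → (1.000,5.092)–(0.950,5.000)
cell (1,2): code 0100 → (1.451,3.000)–(2.000,2.029)
cell (1,3): code 1100 → (1.007,4.000)–(1.451,3.000)
cell (1,4): code 1110 → (1.000,4.108)–(1.007,4.000)
cell (1,5): code 1101 → (1.982,6.000)–(1.000,5.092)
cell (1,6): code 1000 → (2.000,6.009)–(1.982,6.000)
cell (2,1): code 0100 → (2.051,2.000)–(3.000,1.598)
cell (2,2): code 1110 → (2.000,2.029)–(2.051,2.000)
cell (2,5): code 1011 → (3.000,5.658)–(2.033,6.000)
cell (2,6): code 0001 → (2.033,6.000)–(2.000,6.009)
cell (3,1): code 0010 → (3.000,1.598)–(3.657,2.000)
cell (3,2): code 0111 → (3.657,2.000)–(4.000,2.994)
cell (3,3): code 1011 → (4.000,3.005)–(3.826,4.000)
cell (3,4): code 0011 → (3.826,4.000)–(3.517,5.000)
cell (3,5): code 0001 → (3.517,5.000)–(3.000,5.658)
cell (4,2): code 0010 → (4.000,2.994)–(4.001,3.000)
cell (4,3): code 0001 → (4.001,3.000)–(4.000,3.005)
total: 18 segments, chained into 1 closed loop(s), length Σ = 11.549177

segments=18 loops=1 length=11.549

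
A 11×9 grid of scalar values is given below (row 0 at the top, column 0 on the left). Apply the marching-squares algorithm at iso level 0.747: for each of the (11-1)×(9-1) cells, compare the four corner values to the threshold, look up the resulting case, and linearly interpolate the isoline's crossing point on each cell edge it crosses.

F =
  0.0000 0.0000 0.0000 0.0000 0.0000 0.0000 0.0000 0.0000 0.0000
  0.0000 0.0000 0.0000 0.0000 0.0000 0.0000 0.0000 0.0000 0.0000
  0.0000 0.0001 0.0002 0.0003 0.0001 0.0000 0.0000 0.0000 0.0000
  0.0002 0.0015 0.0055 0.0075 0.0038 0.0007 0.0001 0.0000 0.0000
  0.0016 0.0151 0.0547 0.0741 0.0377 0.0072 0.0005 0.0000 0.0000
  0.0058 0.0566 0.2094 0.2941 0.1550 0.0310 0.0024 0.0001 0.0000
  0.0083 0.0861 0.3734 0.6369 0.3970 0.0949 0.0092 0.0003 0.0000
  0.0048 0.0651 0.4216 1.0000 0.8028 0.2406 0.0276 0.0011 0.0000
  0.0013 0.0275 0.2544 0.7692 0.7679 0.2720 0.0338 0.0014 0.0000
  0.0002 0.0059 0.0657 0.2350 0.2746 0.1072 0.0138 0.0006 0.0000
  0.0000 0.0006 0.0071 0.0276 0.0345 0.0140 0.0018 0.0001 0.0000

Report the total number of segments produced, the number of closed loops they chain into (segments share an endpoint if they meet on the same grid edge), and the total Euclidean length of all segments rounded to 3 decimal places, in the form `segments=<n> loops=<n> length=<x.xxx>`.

segments=8 loops=1 length=5.334

cell (6,2): code 0100 → (6.303,3.000)–(7.000,2.563)
cell (6,3): code 1100 → (6.862,4.000)–(6.303,3.000)
cell (6,4): code 1000 → (7.000,4.099)–(6.862,4.000)
cell (7,2): code 0110 → (7.000,2.563)–(8.000,2.957)
cell (7,4): code 1001 → (8.000,4.042)–(7.000,4.099)
cell (8,2): code 0010 → (8.000,2.957)–(8.042,3.000)
cell (8,3): code 0011 → (8.042,3.000)–(8.042,4.000)
cell (8,4): code 0001 → (8.042,4.000)–(8.000,4.042)
total: 8 segments, chained into 1 closed loop(s), length Σ = 5.334254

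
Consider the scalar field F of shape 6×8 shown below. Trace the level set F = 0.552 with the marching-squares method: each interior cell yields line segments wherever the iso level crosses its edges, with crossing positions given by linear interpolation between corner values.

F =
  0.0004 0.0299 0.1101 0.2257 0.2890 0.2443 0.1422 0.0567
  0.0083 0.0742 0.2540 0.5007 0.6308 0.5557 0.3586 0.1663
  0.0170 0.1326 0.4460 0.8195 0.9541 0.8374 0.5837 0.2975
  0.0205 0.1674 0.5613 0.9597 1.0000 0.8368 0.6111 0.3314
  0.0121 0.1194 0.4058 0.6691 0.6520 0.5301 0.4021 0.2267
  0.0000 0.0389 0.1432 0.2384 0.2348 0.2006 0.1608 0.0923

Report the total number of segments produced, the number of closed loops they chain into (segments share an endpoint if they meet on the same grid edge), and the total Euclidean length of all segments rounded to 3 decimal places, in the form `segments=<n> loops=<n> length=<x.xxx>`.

segments=18 loops=1 length=12.027

cell (0,3): code 0100 → (0.769,4.000)–(1.000,3.394)
cell (0,4): code 1100 → (0.988,5.000)–(0.769,4.000)
cell (0,5): code 1000 → (1.000,5.019)–(0.988,5.000)
cell (1,2): code 0100 → (1.161,3.000)–(2.000,2.284)
cell (1,3): code 1110 → (1.000,3.394)–(1.161,3.000)
cell (1,5): code 1101 → (1.859,6.000)–(1.000,5.019)
cell (1,6): code 1000 → (2.000,6.111)–(1.859,6.000)
cell (2,1): code 0100 → (2.919,2.000)–(3.000,1.976)
cell (2,2): code 1110 → (2.000,2.284)–(2.919,2.000)
cell (2,6): code 1001 → (3.000,6.211)–(2.000,6.111)
cell (3,1): code 0010 → (3.000,1.976)–(3.060,2.000)
cell (3,2): code 0111 → (3.060,2.000)–(4.000,2.555)
cell (3,4): code 1011 → (4.000,4.820)–(3.929,5.000)
cell (3,5): code 0011 → (3.929,5.000)–(3.283,6.000)
cell (3,6): code 0001 → (3.283,6.000)–(3.000,6.211)
cell (4,2): code 0010 → (4.000,2.555)–(4.272,3.000)
cell (4,3): code 0011 → (4.272,3.000)–(4.240,4.000)
cell (4,4): code 0001 → (4.240,4.000)–(4.000,4.820)
total: 18 segments, chained into 1 closed loop(s), length Σ = 12.026979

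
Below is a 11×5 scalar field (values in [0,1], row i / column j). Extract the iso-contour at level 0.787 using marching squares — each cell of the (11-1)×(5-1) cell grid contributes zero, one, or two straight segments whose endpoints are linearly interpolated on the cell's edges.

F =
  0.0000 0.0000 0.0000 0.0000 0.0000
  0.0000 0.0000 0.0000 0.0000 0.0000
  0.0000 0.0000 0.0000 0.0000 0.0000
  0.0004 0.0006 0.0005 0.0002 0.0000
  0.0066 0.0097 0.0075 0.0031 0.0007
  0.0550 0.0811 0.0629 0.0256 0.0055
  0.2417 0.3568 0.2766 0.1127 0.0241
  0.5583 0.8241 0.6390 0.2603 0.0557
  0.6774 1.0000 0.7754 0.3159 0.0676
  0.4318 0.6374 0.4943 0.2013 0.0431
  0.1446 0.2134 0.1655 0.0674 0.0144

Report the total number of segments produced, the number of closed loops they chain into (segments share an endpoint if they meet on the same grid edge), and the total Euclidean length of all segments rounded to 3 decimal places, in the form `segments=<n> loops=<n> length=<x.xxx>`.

cell (6,0): code 0100 → (6.921,1.000)–(7.000,0.860)
cell (6,1): code 1000 → (7.000,1.200)–(6.921,1.000)
cell (7,0): code 0110 → (7.000,0.860)–(8.000,0.340)
cell (7,1): code 1001 → (8.000,1.948)–(7.000,1.200)
cell (8,0): code 0010 → (8.000,0.340)–(8.587,1.000)
cell (8,1): code 0001 → (8.587,1.000)–(8.000,1.948)
total: 6 segments, chained into 1 closed loop(s), length Σ = 4.751643

segments=6 loops=1 length=4.752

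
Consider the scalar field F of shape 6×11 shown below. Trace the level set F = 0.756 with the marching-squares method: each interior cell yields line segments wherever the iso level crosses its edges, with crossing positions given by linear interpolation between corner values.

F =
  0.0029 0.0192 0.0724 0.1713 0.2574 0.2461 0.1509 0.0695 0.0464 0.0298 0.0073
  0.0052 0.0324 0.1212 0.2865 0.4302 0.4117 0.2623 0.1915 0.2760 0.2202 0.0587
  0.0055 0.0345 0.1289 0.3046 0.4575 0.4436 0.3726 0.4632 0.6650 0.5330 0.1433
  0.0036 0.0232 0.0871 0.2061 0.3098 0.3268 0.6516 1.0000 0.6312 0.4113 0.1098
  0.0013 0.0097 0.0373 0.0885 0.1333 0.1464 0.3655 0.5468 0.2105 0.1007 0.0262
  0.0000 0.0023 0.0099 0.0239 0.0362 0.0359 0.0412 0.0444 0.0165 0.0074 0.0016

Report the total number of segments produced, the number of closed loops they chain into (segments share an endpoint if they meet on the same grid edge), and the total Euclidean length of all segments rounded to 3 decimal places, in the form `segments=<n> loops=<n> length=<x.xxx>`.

segments=4 loops=1 length=3.374

cell (2,6): code 0100 → (2.545,7.000)–(3.000,6.300)
cell (2,7): code 1000 → (3.000,7.662)–(2.545,7.000)
cell (3,6): code 0010 → (3.000,6.300)–(3.538,7.000)
cell (3,7): code 0001 → (3.538,7.000)–(3.000,7.662)
total: 4 segments, chained into 1 closed loop(s), length Σ = 3.373988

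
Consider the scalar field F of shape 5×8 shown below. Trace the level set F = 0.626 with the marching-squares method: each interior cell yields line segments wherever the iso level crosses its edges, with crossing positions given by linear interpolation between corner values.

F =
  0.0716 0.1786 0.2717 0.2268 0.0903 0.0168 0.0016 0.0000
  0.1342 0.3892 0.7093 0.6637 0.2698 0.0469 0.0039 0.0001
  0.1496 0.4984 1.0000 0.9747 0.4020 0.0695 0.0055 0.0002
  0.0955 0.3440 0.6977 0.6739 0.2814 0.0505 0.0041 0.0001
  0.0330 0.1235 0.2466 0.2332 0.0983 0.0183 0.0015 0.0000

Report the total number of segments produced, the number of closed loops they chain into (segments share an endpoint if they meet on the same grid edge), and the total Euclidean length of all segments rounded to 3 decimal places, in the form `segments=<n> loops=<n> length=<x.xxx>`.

cell (0,1): code 0100 → (0.810,2.000)–(1.000,1.740)
cell (0,2): code 1100 → (0.914,3.000)–(0.810,2.000)
cell (0,3): code 1000 → (1.000,3.096)–(0.914,3.000)
cell (1,1): code 0110 → (1.000,1.740)–(2.000,1.254)
cell (1,3): code 1001 → (2.000,3.609)–(1.000,3.096)
cell (2,1): code 0110 → (2.000,1.254)–(3.000,1.797)
cell (2,3): code 1001 → (3.000,3.122)–(2.000,3.609)
cell (3,1): code 0010 → (3.000,1.797)–(3.159,2.000)
cell (3,2): code 0011 → (3.159,2.000)–(3.109,3.000)
cell (3,3): code 0001 → (3.109,3.000)–(3.000,3.122)
total: 10 segments, chained into 1 closed loop(s), length Σ = 7.364599

segments=10 loops=1 length=7.365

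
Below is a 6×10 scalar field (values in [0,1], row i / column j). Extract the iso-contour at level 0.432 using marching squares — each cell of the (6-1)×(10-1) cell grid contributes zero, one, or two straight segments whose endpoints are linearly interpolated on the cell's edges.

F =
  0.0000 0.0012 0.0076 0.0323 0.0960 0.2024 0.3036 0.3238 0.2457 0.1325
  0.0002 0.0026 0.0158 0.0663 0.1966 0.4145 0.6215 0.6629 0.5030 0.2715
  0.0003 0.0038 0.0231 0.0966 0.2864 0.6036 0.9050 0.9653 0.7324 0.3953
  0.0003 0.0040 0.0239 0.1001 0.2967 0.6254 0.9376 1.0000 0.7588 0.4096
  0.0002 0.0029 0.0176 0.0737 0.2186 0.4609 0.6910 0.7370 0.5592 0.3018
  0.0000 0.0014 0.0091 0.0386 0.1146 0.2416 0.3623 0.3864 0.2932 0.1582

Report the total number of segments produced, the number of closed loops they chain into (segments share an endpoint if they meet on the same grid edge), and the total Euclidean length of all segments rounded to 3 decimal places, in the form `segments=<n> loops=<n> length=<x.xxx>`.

cell (0,5): code 0100 → (0.404,6.000)–(1.000,5.085)
cell (0,6): code 1100 → (0.319,7.000)–(0.404,6.000)
cell (0,7): code 1100 → (0.724,8.000)–(0.319,7.000)
cell (0,8): code 1000 → (1.000,8.307)–(0.724,8.000)
cell (1,4): code 0100 → (1.093,5.000)–(2.000,4.459)
cell (1,5): code 1110 → (1.000,5.085)–(1.093,5.000)
cell (1,8): code 1001 → (2.000,8.891)–(1.000,8.307)
cell (2,4): code 0110 → (2.000,4.459)–(3.000,4.412)
cell (2,8): code 1001 → (3.000,8.936)–(2.000,8.891)
cell (3,4): code 0110 → (3.000,4.412)–(4.000,4.881)
cell (3,8): code 1001 → (4.000,8.494)–(3.000,8.936)
cell (4,4): code 0010 → (4.000,4.881)–(4.132,5.000)
cell (4,5): code 0011 → (4.132,5.000)–(4.788,6.000)
cell (4,6): code 0011 → (4.788,6.000)–(4.870,7.000)
cell (4,7): code 0011 → (4.870,7.000)–(4.478,8.000)
cell (4,8): code 0001 → (4.478,8.000)–(4.000,8.494)
total: 16 segments, chained into 1 closed loop(s), length Σ = 14.266247

segments=16 loops=1 length=14.266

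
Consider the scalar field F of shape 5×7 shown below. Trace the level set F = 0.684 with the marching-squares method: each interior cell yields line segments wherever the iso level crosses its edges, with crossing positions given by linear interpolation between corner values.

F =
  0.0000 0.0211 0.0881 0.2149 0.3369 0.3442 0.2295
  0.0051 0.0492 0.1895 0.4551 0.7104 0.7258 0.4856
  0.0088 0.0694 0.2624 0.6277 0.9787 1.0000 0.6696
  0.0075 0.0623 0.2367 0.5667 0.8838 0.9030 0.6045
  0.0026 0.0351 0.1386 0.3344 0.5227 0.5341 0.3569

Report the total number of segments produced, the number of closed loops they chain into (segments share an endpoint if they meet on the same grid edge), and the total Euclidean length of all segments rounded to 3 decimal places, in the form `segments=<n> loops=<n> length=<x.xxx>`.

cell (0,3): code 0100 → (0.929,4.000)–(1.000,3.897)
cell (0,4): code 1100 → (0.890,5.000)–(0.929,4.000)
cell (0,5): code 1000 → (1.000,5.174)–(0.890,5.000)
cell (1,3): code 0110 → (1.000,3.897)–(2.000,3.160)
cell (1,5): code 1001 → (2.000,5.956)–(1.000,5.174)
cell (2,3): code 0110 → (2.000,3.160)–(3.000,3.370)
cell (2,5): code 1001 → (3.000,5.734)–(2.000,5.956)
cell (3,3): code 0010 → (3.000,3.370)–(3.553,4.000)
cell (3,4): code 0011 → (3.553,4.000)–(3.594,5.000)
cell (3,5): code 0001 → (3.594,5.000)–(3.000,5.734)
total: 10 segments, chained into 1 closed loop(s), length Σ = 8.672452

segments=10 loops=1 length=8.672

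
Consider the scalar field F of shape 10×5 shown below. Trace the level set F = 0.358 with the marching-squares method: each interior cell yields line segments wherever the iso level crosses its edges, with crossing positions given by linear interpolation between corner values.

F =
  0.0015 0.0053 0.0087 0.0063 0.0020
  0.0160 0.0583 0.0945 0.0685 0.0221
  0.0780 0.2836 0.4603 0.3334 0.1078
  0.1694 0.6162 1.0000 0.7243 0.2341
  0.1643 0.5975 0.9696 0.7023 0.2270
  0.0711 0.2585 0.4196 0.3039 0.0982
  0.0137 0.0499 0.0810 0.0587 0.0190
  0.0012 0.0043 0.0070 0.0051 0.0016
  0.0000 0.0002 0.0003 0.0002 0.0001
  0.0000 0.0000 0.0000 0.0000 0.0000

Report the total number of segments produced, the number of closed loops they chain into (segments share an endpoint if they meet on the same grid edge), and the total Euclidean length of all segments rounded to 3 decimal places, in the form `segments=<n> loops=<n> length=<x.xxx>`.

cell (1,1): code 0100 → (1.720,2.000)–(2.000,1.421)
cell (1,2): code 1000 → (2.000,2.806)–(1.720,2.000)
cell (2,0): code 0100 → (2.224,1.000)–(3.000,0.422)
cell (2,1): code 1110 → (2.000,1.421)–(2.224,1.000)
cell (2,2): code 1101 → (2.063,3.000)–(2.000,2.806)
cell (2,3): code 1000 → (3.000,3.747)–(2.063,3.000)
cell (3,0): code 0110 → (3.000,0.422)–(4.000,0.447)
cell (3,3): code 1001 → (4.000,3.724)–(3.000,3.747)
cell (4,0): code 0010 → (4.000,0.447)–(4.706,1.000)
cell (4,1): code 0111 → (4.706,1.000)–(5.000,1.618)
cell (4,2): code 1011 → (5.000,2.532)–(4.864,3.000)
cell (4,3): code 0001 → (4.864,3.000)–(4.000,3.724)
cell (5,1): code 0010 → (5.000,1.618)–(5.182,2.000)
cell (5,2): code 0001 → (5.182,2.000)–(5.000,2.532)
total: 14 segments, chained into 1 closed loop(s), length Σ = 10.525272

segments=14 loops=1 length=10.525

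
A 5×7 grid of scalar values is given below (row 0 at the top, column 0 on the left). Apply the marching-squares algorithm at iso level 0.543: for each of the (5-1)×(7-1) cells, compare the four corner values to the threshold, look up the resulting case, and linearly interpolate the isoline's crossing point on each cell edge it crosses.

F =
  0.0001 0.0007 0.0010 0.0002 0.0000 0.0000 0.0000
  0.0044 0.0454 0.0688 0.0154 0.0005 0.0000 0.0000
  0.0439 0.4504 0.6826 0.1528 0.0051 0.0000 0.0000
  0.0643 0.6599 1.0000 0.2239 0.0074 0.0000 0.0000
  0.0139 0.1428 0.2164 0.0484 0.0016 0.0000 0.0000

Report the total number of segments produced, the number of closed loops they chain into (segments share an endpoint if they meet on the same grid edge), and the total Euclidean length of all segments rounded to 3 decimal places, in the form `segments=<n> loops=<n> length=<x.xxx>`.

segments=8 loops=1 length=5.419

cell (1,1): code 0100 → (1.773,2.000)–(2.000,1.399)
cell (1,2): code 1000 → (2.000,2.263)–(1.773,2.000)
cell (2,0): code 0100 → (2.442,1.000)–(3.000,0.804)
cell (2,1): code 1110 → (2.000,1.399)–(2.442,1.000)
cell (2,2): code 1001 → (3.000,2.589)–(2.000,2.263)
cell (3,0): code 0010 → (3.000,0.804)–(3.226,1.000)
cell (3,1): code 0011 → (3.226,1.000)–(3.583,2.000)
cell (3,2): code 0001 → (3.583,2.000)–(3.000,2.589)
total: 8 segments, chained into 1 closed loop(s), length Σ = 5.419299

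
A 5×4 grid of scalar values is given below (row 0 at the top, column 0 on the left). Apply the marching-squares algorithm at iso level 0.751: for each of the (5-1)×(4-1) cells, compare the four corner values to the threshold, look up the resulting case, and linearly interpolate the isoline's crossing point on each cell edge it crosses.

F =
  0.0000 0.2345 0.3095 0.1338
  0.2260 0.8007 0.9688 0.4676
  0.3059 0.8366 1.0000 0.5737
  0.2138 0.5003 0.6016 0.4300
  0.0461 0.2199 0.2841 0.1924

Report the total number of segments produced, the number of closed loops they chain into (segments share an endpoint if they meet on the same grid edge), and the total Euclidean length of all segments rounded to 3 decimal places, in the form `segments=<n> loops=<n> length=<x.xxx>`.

segments=8 loops=1 length=5.935

cell (0,0): code 0100 → (0.912,1.000)–(1.000,0.914)
cell (0,1): code 1100 → (0.670,2.000)–(0.912,1.000)
cell (0,2): code 1000 → (1.000,2.435)–(0.670,2.000)
cell (1,0): code 0110 → (1.000,0.914)–(2.000,0.839)
cell (1,2): code 1001 → (2.000,2.584)–(1.000,2.435)
cell (2,0): code 0010 → (2.000,0.839)–(2.255,1.000)
cell (2,1): code 0011 → (2.255,1.000)–(2.625,2.000)
cell (2,2): code 0001 → (2.625,2.000)–(2.000,2.584)
total: 8 segments, chained into 1 closed loop(s), length Σ = 5.935207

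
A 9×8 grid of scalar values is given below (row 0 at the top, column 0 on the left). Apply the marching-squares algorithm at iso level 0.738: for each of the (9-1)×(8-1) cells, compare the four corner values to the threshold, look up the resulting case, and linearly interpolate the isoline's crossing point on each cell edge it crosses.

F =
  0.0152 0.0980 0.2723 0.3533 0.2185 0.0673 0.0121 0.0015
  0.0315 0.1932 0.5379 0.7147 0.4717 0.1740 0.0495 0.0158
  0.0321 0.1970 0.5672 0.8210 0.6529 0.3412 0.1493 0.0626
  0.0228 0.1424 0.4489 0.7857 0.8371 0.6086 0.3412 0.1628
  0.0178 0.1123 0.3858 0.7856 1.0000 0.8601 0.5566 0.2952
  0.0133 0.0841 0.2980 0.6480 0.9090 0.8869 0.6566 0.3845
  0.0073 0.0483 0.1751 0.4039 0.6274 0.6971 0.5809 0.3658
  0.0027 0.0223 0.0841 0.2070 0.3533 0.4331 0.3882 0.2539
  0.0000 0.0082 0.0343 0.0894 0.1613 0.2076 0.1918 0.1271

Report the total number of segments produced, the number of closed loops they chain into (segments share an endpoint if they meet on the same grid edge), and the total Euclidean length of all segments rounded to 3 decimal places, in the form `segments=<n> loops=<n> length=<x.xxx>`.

segments=14 loops=1 length=11.620

cell (1,2): code 0100 → (1.219,3.000)–(2.000,2.673)
cell (1,3): code 1000 → (2.000,3.494)–(1.219,3.000)
cell (2,2): code 0110 → (2.000,2.673)–(3.000,2.858)
cell (2,3): code 1101 → (2.462,4.000)–(2.000,3.494)
cell (2,4): code 1000 → (3.000,4.434)–(2.462,4.000)
cell (3,2): code 0110 → (3.000,2.858)–(4.000,2.881)
cell (3,4): code 1101 → (3.515,5.000)–(3.000,4.434)
cell (3,5): code 1000 → (4.000,5.402)–(3.515,5.000)
cell (4,2): code 0010 → (4.000,2.881)–(4.346,3.000)
cell (4,3): code 0111 → (4.346,3.000)–(5.000,3.345)
cell (4,5): code 1001 → (5.000,5.647)–(4.000,5.402)
cell (5,3): code 0010 → (5.000,3.345)–(5.607,4.000)
cell (5,4): code 0011 → (5.607,4.000)–(5.785,5.000)
cell (5,5): code 0001 → (5.785,5.000)–(5.000,5.647)
total: 14 segments, chained into 1 closed loop(s), length Σ = 11.619844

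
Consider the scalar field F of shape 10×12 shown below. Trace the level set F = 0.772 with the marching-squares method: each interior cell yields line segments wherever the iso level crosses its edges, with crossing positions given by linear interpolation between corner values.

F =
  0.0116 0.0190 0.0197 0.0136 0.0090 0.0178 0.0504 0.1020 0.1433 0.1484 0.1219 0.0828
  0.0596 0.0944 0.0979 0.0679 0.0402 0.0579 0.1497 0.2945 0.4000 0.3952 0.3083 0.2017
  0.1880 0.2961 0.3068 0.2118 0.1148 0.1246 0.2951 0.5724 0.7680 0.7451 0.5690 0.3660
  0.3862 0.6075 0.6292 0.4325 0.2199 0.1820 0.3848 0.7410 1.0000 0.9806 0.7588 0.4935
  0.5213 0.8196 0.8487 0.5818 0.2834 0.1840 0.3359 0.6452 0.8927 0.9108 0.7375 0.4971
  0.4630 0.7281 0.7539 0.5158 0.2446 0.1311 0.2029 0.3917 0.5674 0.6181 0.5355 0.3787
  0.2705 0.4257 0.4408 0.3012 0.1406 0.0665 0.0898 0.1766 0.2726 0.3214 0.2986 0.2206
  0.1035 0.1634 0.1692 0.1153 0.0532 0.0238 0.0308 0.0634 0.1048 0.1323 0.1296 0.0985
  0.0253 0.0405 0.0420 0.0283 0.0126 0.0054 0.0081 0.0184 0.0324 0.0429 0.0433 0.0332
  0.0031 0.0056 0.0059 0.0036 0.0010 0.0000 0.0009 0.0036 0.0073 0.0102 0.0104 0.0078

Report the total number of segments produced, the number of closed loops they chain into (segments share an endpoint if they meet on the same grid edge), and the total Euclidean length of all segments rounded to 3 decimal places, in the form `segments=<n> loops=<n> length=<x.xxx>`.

segments=14 loops=2 length=12.428

cell (2,7): code 0100 → (2.017,8.000)–(3.000,7.120)
cell (2,8): code 1100 → (2.114,9.000)–(2.017,8.000)
cell (2,9): code 1000 → (3.000,9.940)–(2.114,9.000)
cell (3,0): code 0100 → (3.776,1.000)–(4.000,0.840)
cell (3,1): code 1100 → (3.651,2.000)–(3.776,1.000)
cell (3,2): code 1000 → (4.000,2.287)–(3.651,2.000)
cell (3,7): code 0110 → (3.000,7.120)–(4.000,7.512)
cell (3,9): code 1001 → (4.000,9.801)–(3.000,9.940)
cell (4,0): code 0010 → (4.000,0.840)–(4.520,1.000)
cell (4,1): code 0011 → (4.520,1.000)–(4.809,2.000)
cell (4,2): code 0001 → (4.809,2.000)–(4.000,2.287)
cell (4,7): code 0010 → (4.000,7.512)–(4.371,8.000)
cell (4,8): code 0011 → (4.371,8.000)–(4.474,9.000)
cell (4,9): code 0001 → (4.474,9.000)–(4.000,9.801)
total: 14 segments, chained into 2 closed loop(s), length Σ = 12.428080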